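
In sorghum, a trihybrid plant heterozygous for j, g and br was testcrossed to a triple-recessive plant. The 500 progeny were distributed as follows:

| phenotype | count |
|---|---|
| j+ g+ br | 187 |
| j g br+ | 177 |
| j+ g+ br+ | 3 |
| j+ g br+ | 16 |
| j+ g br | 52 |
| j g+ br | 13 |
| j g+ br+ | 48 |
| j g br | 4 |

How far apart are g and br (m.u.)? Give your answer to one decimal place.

21.4 m.u.

The two most frequent reciprocal classes, j g br+ and j+ g+ br, are the parental types, so the F1 was j g br+ / j+ g+ br.
The two rarest classes, j g br and j+ g+ br+, are the double crossovers. Comparing them with the parentals, only the br allele has switched, so br is the middle locus and the order is g – br – j.
Crossovers in the g–br interval produce the single-crossover classes j g+ br+ and j+ g br (48 + 52 = 100) plus the double crossovers (7).
RF(g–br) = (100 + 7) / 500 = 107/500 = 0.2140 → 21.4 m.u.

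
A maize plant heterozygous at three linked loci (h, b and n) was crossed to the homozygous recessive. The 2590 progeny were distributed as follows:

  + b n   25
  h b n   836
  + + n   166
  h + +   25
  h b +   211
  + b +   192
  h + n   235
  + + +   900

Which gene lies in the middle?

h

The two most frequent reciprocal classes, + + + and h b n, are the parental types, so the F1 was + + + / h b n.
The two rarest classes, h + + and + b n, are the double crossovers. Comparing them with the parentals, only the h allele has switched, so h is the middle locus and the order is b – h – n.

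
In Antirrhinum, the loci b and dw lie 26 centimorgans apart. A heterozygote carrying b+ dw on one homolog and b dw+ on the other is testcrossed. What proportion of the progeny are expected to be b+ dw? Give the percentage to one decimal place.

37.0%

A map distance of 26 centimorgans corresponds to a recombination frequency of 0.260.
The F1 is b+ dw / b dw+, so b+ dw is a parental gamete class with expected frequency (1 − r)/2 = 0.740/2 = 0.3700.
That is 0.3700 = 37.0% of the progeny.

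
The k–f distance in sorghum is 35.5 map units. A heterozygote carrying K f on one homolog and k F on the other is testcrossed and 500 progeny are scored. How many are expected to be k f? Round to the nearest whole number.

89

A map distance of 35.5 map units corresponds to a recombination frequency of 0.355.
The F1 is K f / k F, so k f is a recombinant gamete class with expected frequency r/2 = 0.355/2 = 0.1775.
Expected number = 0.1775 × 500 = 88.75 ≈ 89.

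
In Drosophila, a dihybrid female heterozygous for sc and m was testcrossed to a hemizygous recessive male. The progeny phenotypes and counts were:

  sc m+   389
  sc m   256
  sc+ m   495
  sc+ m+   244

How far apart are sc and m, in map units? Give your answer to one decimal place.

36.1 map units

The two most frequent classes, sc+ m (495) and sc m+ (389), are the parental types, so the F1 was sc+ m / sc m+.
The recombinant classes are sc+ m+ and sc m: 244 + 256 = 500.
Recombination frequency = 500/1384 = 0.3613 ≈ 36.1%, i.e. 36.1 map units.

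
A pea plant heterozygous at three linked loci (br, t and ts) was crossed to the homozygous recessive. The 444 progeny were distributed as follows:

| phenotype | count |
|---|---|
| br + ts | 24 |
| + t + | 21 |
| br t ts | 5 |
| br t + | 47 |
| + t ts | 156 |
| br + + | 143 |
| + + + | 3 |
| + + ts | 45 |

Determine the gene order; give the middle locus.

br

The two most frequent reciprocal classes, + t ts and br + +, are the parental types, so the F1 was + t ts / br + +.
The two rarest classes, br t ts and + + +, are the double crossovers. Comparing them with the parentals, only the br allele has switched, so br is the middle locus and the order is ts – br – t.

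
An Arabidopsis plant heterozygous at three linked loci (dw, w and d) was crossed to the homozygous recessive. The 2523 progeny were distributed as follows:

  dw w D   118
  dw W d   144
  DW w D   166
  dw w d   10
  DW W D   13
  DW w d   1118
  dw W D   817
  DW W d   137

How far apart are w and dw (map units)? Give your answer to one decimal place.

The two most frequent reciprocal classes, DW w d and dw W D, are the parental types, so the F1 was DW w d / dw W D.
The two rarest classes, dw w d and DW W D, are the double crossovers. Comparing them with the parentals, only the dw allele has switched, so dw is the middle locus and the order is w – dw – d.
Crossovers in the w–dw interval produce the single-crossover classes DW W d and dw w D (137 + 118 = 255) plus the double crossovers (23).
RF(w–dw) = (255 + 23) / 2523 = 278/2523 = 0.1102 → 11.0 map units.

11.0 map units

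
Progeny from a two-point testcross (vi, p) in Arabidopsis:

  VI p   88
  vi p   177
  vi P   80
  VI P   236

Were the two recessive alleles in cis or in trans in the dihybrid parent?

The two most frequent classes are VI P (236) and vi p (177); these are the parental (non-recombinant) types.
So the F1 carried VI P on one chromosome and vi p on the other — the recessive alleles are on the same chromosome (cis / coupling).

cis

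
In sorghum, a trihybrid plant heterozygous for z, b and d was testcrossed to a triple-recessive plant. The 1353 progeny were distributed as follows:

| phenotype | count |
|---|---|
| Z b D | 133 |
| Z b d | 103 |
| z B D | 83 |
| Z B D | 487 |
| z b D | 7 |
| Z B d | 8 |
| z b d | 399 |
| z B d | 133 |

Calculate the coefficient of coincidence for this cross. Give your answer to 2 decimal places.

The two most frequent reciprocal classes, Z B D and z b d, are the parental types, so the F1 was Z B D / z b d.
The two rarest classes, Z B d and z b D, are the double crossovers. Comparing them with the parentals, only the d allele has switched, so d is the middle locus and the order is b – d – z.
b–d: (266 + 15)/1353 = 0.2077; d–z: (186 + 15)/1353 = 0.1486.
Expected DCO frequency = 0.2077 × 0.1486 ≈ 0.03086; observed = 15/1353 ≈ 0.01109.
Coefficient of coincidence = 0.01109/0.03086 ≈ 0.36.

0.36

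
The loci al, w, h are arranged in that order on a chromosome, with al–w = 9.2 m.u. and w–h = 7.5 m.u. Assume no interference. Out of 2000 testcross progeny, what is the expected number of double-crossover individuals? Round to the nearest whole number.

Map distances give recombination frequencies of 0.092 and 0.075 for the two intervals.
With no interference, expected double-crossover frequency = 0.092 × 0.075 = 0.00690.
Expected number = 0.00690 × 2000 = 13.80 ≈ 14.

14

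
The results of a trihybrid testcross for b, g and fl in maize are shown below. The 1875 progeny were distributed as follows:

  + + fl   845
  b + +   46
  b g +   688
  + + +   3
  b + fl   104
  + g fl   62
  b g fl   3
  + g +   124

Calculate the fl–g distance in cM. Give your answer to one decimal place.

The two most frequent reciprocal classes, + + fl and b g +, are the parental types, so the F1 was + + fl / b g +.
The two rarest classes, + + + and b g fl, are the double crossovers. Comparing them with the parentals, only the fl allele has switched, so fl is the middle locus and the order is b – fl – g.
Crossovers in the fl–g interval produce the single-crossover classes + g fl and b + + (62 + 46 = 108) plus the double crossovers (6).
RF(fl–g) = (108 + 6) / 1875 = 114/1875 = 0.0608 → 6.1 cM.

6.1 cM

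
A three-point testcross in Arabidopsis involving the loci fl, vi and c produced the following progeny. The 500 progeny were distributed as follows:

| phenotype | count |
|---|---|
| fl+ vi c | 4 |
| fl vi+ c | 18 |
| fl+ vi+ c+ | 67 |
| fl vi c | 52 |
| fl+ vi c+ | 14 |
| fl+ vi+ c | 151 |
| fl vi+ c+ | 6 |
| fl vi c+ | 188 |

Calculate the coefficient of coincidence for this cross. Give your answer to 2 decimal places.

The two most frequent reciprocal classes, fl+ vi+ c and fl vi c+, are the parental types, so the F1 was fl+ vi+ c / fl vi c+.
The two rarest classes, fl+ vi c and fl vi+ c+, are the double crossovers. Comparing them with the parentals, only the vi allele has switched, so vi is the middle locus and the order is c – vi – fl.
c–vi: (119 + 10)/500 = 0.2580; vi–fl: (32 + 10)/500 = 0.0840.
Expected DCO frequency = 0.2580 × 0.0840 ≈ 0.02167; observed = 10/500 ≈ 0.02000.
Coefficient of coincidence = 0.02000/0.02167 ≈ 0.92.

0.92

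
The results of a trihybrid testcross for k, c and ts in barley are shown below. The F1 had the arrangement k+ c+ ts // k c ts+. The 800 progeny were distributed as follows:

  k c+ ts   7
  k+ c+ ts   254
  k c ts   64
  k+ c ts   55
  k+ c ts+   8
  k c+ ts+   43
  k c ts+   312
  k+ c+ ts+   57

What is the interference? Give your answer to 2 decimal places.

The two rarest classes, k c+ ts and k+ c ts+, are the double crossovers. Comparing them with the parentals, only the k allele has switched, so k is the middle locus and the order is ts – k – c.
ts–k: (121 + 15)/800 = 0.1700; k–c: (98 + 15)/800 = 0.1412.
Expected DCO frequency = 0.1700 × 0.1412 ≈ 0.02400; observed = 15/800 ≈ 0.01875.
Coefficient of coincidence = 0.01875/0.02400 ≈ 0.78; interference = 1 − 0.78 = 0.22.

0.22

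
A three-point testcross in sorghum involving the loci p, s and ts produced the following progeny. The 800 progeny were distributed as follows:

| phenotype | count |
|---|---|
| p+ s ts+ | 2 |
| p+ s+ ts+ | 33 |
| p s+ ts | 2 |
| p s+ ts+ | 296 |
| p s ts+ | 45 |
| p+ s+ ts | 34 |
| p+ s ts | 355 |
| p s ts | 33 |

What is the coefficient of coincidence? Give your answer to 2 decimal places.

0.55

The two most frequent reciprocal classes, p s+ ts+ and p+ s ts, are the parental types, so the F1 was p s+ ts+ / p+ s ts.
The two rarest classes, p s+ ts and p+ s ts+, are the double crossovers. Comparing them with the parentals, only the ts allele has switched, so ts is the middle locus and the order is s – ts – p.
s–ts: (79 + 4)/800 = 0.1037; ts–p: (66 + 4)/800 = 0.0875.
Expected DCO frequency = 0.1037 × 0.0875 ≈ 0.00907; observed = 4/800 ≈ 0.00500.
Coefficient of coincidence = 0.00500/0.00907 ≈ 0.55.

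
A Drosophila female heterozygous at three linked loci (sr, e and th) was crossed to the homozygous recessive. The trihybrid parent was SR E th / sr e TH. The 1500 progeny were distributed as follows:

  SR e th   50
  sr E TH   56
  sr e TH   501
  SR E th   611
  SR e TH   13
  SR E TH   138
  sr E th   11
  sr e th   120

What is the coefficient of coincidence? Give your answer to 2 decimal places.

The two rarest classes, sr E th and SR e TH, are the double crossovers. Comparing them with the parentals, only the sr allele has switched, so sr is the middle locus and the order is e – sr – th.
e–sr: (106 + 24)/1500 = 0.0867; sr–th: (258 + 24)/1500 = 0.1880.
Expected DCO frequency = 0.0867 × 0.1880 ≈ 0.01630; observed = 24/1500 ≈ 0.01600.
Coefficient of coincidence = 0.01600/0.01630 ≈ 0.98.

0.98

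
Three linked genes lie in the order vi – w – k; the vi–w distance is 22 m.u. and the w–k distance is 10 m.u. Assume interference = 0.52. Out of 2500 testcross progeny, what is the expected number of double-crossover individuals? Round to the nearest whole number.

Map distances give recombination frequencies of 0.220 and 0.100 for the two intervals.
With interference 0.52 (so coincidence = 0.48), expected double-crossover frequency = 0.220 × 0.100 × 0.48 = 0.01056.
Expected number = 0.01056 × 2500 = 26.40 ≈ 26.

26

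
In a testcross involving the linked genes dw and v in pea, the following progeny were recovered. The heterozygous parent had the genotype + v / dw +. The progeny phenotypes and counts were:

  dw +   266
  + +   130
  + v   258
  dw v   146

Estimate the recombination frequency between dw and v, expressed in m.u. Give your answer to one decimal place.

The recombinant classes are + + and dw v: 130 + 146 = 276.
Recombination frequency = 276/800 = 0.3450 ≈ 34.5%, i.e. 34.5 m.u.

34.5 m.u.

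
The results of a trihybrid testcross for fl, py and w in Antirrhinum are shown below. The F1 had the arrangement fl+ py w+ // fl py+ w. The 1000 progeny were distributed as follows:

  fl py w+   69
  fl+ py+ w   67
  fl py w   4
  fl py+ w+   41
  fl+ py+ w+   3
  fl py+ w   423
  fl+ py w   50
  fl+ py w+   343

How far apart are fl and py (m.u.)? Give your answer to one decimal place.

14.3 m.u.

The two rarest classes, fl+ py+ w+ and fl py w, are the double crossovers. Comparing them with the parentals, only the py allele has switched, so py is the middle locus and the order is w – py – fl.
Crossovers in the py–fl interval produce the single-crossover classes fl py w+ and fl+ py+ w (69 + 67 = 136) plus the double crossovers (7).
RF(py–fl) = (136 + 7) / 1000 = 143/1000 = 0.1430 → 14.3 m.u.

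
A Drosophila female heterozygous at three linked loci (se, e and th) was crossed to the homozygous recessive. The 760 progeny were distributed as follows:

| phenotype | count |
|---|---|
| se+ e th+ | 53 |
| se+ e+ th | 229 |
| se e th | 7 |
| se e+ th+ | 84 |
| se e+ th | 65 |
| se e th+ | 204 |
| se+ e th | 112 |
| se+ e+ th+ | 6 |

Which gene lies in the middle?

The two most frequent reciprocal classes, se+ e+ th and se e th+, are the parental types, so the F1 was se+ e+ th / se e th+.
The two rarest classes, se+ e+ th+ and se e th, are the double crossovers. Comparing them with the parentals, only the th allele has switched, so th is the middle locus and the order is se – th – e.

th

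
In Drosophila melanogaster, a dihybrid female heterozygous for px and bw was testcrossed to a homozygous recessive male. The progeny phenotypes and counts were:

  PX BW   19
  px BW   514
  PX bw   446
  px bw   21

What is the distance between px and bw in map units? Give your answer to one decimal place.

The two most frequent classes, PX bw (446) and px BW (514), are the parental types, so the F1 was PX bw / px BW.
The recombinant classes are PX BW and px bw: 19 + 21 = 40.
Recombination frequency = 40/1000 = 0.0400 ≈ 4.0%, i.e. 4.0 map units.

4.0 map units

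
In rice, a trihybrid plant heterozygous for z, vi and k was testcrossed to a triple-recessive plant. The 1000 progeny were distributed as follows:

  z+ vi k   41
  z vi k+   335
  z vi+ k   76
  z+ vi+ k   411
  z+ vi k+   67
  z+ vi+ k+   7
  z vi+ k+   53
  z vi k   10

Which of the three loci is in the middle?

The two most frequent reciprocal classes, z vi k+ and z+ vi+ k, are the parental types, so the F1 was z vi k+ / z+ vi+ k.
The two rarest classes, z vi k and z+ vi+ k+, are the double crossovers. Comparing them with the parentals, only the k allele has switched, so k is the middle locus and the order is vi – k – z.

k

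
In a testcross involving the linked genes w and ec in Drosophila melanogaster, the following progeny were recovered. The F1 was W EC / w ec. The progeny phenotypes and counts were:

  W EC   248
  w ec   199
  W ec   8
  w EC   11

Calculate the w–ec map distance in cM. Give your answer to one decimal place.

4.1 cM

The recombinant classes are W ec and w EC: 8 + 11 = 19.
Recombination frequency = 19/466 = 0.0408 ≈ 4.1%, i.e. 4.1 cM.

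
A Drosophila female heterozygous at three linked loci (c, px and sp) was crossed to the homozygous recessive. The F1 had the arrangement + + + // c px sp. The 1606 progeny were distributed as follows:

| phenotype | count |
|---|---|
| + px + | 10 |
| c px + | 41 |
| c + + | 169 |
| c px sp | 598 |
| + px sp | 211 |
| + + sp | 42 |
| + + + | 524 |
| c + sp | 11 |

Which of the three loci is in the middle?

px

The two rarest classes, + px + and c + sp, are the double crossovers. Comparing them with the parentals, only the px allele has switched, so px is the middle locus and the order is sp – px – c.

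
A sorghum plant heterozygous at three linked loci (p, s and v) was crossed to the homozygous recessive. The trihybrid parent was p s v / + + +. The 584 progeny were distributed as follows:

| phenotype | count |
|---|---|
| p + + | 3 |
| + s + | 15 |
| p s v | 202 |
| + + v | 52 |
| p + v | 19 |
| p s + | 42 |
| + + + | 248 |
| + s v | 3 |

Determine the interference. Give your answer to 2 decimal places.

0.12

The two rarest classes, + s v and p + +, are the double crossovers. Comparing them with the parentals, only the p allele has switched, so p is the middle locus and the order is v – p – s.
v–p: (94 + 6)/584 = 0.1712; p–s: (34 + 6)/584 = 0.0685.
Expected DCO frequency = 0.1712 × 0.0685 ≈ 0.01173; observed = 6/584 ≈ 0.01027.
Coefficient of coincidence = 0.01027/0.01173 ≈ 0.88; interference = 1 − 0.88 = 0.12.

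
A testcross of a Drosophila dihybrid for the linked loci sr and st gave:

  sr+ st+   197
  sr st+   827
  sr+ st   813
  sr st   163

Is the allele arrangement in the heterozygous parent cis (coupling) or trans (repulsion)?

trans

The two most frequent classes are sr+ st (813) and sr st+ (827); these are the parental (non-recombinant) types.
So the F1 carried sr+ st on one chromosome and sr st+ on the other — the recessive alleles are on opposite chromosomes (trans / repulsion).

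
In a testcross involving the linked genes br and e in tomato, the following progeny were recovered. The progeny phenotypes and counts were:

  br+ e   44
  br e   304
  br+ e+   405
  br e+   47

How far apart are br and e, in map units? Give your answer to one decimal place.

11.4 map units

The two most frequent classes, br+ e+ (405) and br e (304), are the parental types, so the F1 was br+ e+ / br e.
The recombinant classes are br+ e and br e+: 44 + 47 = 91.
Recombination frequency = 91/800 = 0.1138 ≈ 11.4%, i.e. 11.4 map units.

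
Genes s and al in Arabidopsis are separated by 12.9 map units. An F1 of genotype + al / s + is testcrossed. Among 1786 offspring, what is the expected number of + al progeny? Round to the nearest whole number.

778

A map distance of 12.9 map units corresponds to a recombination frequency of 0.129.
The F1 is + al / s +, so + al is a parental gamete class with expected frequency (1 − r)/2 = 0.871/2 = 0.4355.
Expected number = 0.4355 × 1786 = 777.80 ≈ 778.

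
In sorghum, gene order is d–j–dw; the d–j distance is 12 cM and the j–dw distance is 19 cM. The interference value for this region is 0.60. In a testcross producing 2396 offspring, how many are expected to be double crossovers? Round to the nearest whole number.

Map distances give recombination frequencies of 0.120 and 0.190 for the two intervals.
With interference 0.60 (so coincidence = 0.40), expected double-crossover frequency = 0.120 × 0.190 × 0.40 = 0.00912.
Expected number = 0.00912 × 2396 = 21.85 ≈ 22.

22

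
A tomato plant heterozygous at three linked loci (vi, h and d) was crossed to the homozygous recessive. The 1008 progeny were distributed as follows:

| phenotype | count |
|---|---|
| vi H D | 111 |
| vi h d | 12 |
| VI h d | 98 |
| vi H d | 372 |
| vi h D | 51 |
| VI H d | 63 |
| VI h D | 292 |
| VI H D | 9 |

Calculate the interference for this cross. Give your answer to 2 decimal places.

0.32

The two most frequent reciprocal classes, vi H d and VI h D, are the parental types, so the F1 was vi H d / VI h D.
The two rarest classes, vi h d and VI H D, are the double crossovers. Comparing them with the parentals, only the h allele has switched, so h is the middle locus and the order is d – h – vi.
d–h: (209 + 21)/1008 = 0.2282; h–vi: (114 + 21)/1008 = 0.1339.
Expected DCO frequency = 0.2282 × 0.1339 ≈ 0.03056; observed = 21/1008 ≈ 0.02083.
Coefficient of coincidence = 0.02083/0.03056 ≈ 0.68; interference = 1 − 0.68 = 0.32.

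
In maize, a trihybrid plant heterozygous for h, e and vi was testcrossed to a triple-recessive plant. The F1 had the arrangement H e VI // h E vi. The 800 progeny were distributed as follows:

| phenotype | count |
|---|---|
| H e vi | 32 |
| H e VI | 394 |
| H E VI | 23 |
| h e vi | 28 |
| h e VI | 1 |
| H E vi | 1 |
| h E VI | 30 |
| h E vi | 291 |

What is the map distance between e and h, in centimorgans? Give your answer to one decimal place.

The two rarest classes, h e VI and H E vi, are the double crossovers. Comparing them with the parentals, only the h allele has switched, so h is the middle locus and the order is e – h – vi.
Crossovers in the e–h interval produce the single-crossover classes H E VI and h e vi (23 + 28 = 51) plus the double crossovers (2).
RF(e–h) = (51 + 2) / 800 = 53/800 = 0.0663 → 6.6 centimorgans.

6.6 centimorgans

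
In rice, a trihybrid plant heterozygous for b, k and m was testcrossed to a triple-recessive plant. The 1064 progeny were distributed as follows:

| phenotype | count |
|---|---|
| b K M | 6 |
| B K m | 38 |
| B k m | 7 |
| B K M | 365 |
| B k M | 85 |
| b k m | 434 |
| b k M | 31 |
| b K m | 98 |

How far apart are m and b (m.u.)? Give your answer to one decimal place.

7.7 m.u.

The two most frequent reciprocal classes, B K M and b k m, are the parental types, so the F1 was B K M / b k m.
The two rarest classes, b K M and B k m, are the double crossovers. Comparing them with the parentals, only the b allele has switched, so b is the middle locus and the order is m – b – k.
Crossovers in the m–b interval produce the single-crossover classes B K m and b k M (38 + 31 = 69) plus the double crossovers (13).
RF(m–b) = (69 + 13) / 1064 = 82/1064 = 0.0771 → 7.7 m.u.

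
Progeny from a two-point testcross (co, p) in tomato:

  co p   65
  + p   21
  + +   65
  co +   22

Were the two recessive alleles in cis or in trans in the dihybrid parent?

cis

The two most frequent classes are + + (65) and co p (65); these are the parental (non-recombinant) types.
So the F1 carried + + on one chromosome and co p on the other — the recessive alleles are on the same chromosome (cis / coupling).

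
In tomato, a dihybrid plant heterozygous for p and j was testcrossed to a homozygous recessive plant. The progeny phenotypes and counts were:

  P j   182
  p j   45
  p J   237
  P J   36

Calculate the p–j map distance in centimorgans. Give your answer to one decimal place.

The two most frequent classes, P j (182) and p J (237), are the parental types, so the F1 was P j / p J.
The recombinant classes are P J and p j: 36 + 45 = 81.
Recombination frequency = 81/500 = 0.1620 ≈ 16.2%, i.e. 16.2 centimorgans.

16.2 centimorgans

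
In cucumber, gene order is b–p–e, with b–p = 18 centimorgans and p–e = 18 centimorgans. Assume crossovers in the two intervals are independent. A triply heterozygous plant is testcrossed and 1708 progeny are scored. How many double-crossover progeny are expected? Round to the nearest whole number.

Map distances give recombination frequencies of 0.180 and 0.180 for the two intervals.
With no interference, expected double-crossover frequency = 0.180 × 0.180 = 0.03240.
Expected number = 0.03240 × 1708 = 55.34 ≈ 55.

55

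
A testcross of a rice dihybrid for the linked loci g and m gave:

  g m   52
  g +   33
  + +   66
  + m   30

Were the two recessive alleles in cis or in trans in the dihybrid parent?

cis

The two most frequent classes are + + (66) and g m (52); these are the parental (non-recombinant) types.
So the F1 carried + + on one chromosome and g m on the other — the recessive alleles are on the same chromosome (cis / coupling).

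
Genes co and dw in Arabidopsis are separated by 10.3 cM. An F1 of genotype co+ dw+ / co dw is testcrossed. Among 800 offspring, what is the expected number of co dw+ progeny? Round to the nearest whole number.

41

A map distance of 10.3 cM corresponds to a recombination frequency of 0.103.
The F1 is co+ dw+ / co dw, so co dw+ is a recombinant gamete class with expected frequency r/2 = 0.103/2 = 0.0515.
Expected number = 0.0515 × 800 = 41.20 ≈ 41.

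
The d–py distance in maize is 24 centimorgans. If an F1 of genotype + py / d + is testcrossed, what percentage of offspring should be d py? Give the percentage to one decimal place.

A map distance of 24 centimorgans corresponds to a recombination frequency of 0.240.
The F1 is + py / d +, so d py is a recombinant gamete class with expected frequency r/2 = 0.240/2 = 0.1200.
That is 0.1200 = 12.0% of the progeny.

12.0%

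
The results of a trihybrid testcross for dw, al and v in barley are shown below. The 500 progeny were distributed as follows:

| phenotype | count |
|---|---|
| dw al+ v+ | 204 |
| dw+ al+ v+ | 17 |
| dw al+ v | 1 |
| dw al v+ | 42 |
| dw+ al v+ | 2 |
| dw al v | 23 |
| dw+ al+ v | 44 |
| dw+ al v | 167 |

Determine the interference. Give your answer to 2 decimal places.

The two most frequent reciprocal classes, dw+ al v and dw al+ v+, are the parental types, so the F1 was dw+ al v / dw al+ v+.
The two rarest classes, dw+ al v+ and dw al+ v, are the double crossovers. Comparing them with the parentals, only the v allele has switched, so v is the middle locus and the order is dw – v – al.
dw–v: (40 + 3)/500 = 0.0860; v–al: (86 + 3)/500 = 0.1780.
Expected DCO frequency = 0.0860 × 0.1780 ≈ 0.01531; observed = 3/500 ≈ 0.00600.
Coefficient of coincidence = 0.00600/0.01531 ≈ 0.39; interference = 1 − 0.39 = 0.61.

0.61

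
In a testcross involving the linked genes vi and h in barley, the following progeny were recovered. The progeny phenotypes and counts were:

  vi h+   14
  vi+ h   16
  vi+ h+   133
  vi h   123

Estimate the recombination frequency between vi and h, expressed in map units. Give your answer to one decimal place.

10.5 map units

The two most frequent classes, vi+ h+ (133) and vi h (123), are the parental types, so the F1 was vi+ h+ / vi h.
The recombinant classes are vi+ h and vi h+: 16 + 14 = 30.
Recombination frequency = 30/286 = 0.1049 ≈ 10.5%, i.e. 10.5 map units.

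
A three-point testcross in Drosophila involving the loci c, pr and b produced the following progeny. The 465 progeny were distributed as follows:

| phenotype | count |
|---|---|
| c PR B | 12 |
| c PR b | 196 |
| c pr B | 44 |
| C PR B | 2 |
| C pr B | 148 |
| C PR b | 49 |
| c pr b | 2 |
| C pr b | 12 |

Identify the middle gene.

The two most frequent reciprocal classes, c PR b and C pr B, are the parental types, so the F1 was c PR b / C pr B.
The two rarest classes, c pr b and C PR B, are the double crossovers. Comparing them with the parentals, only the pr allele has switched, so pr is the middle locus and the order is c – pr – b.

pr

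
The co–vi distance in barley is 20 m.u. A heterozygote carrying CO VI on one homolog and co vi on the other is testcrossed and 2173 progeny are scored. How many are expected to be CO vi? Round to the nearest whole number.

A map distance of 20 m.u. corresponds to a recombination frequency of 0.200.
The F1 is CO VI / co vi, so CO vi is a recombinant gamete class with expected frequency r/2 = 0.200/2 = 0.1000.
Expected number = 0.1000 × 2173 = 217.30 ≈ 217.

217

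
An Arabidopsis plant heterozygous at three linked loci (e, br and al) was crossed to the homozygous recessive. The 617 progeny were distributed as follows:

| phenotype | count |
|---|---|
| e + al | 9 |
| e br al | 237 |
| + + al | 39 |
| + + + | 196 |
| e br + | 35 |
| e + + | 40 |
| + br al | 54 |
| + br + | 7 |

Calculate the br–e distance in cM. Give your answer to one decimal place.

17.8 cM

The two most frequent reciprocal classes, + + + and e br al, are the parental types, so the F1 was + + + / e br al.
The two rarest classes, + br + and e + al, are the double crossovers. Comparing them with the parentals, only the br allele has switched, so br is the middle locus and the order is al – br – e.
Crossovers in the br–e interval produce the single-crossover classes e + + and + br al (40 + 54 = 94) plus the double crossovers (16).
RF(br–e) = (94 + 16) / 617 = 110/617 = 0.1783 → 17.8 cM.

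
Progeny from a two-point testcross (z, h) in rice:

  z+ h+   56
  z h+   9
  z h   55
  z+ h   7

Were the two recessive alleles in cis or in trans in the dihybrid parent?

cis

The two most frequent classes are z+ h+ (56) and z h (55); these are the parental (non-recombinant) types.
So the F1 carried z+ h+ on one chromosome and z h on the other — the recessive alleles are on the same chromosome (cis / coupling).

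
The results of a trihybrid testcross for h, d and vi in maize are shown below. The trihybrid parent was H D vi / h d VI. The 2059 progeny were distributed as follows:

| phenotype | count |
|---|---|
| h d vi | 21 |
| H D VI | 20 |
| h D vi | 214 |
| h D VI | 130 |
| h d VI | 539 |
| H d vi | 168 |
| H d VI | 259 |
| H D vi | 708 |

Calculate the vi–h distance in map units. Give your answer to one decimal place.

25.0 map units

The two rarest classes, H D VI and h d vi, are the double crossovers. Comparing them with the parentals, only the vi allele has switched, so vi is the middle locus and the order is h – vi – d.
Crossovers in the h–vi interval produce the single-crossover classes h D vi and H d VI (214 + 259 = 473) plus the double crossovers (41).
RF(h–vi) = (473 + 41) / 2059 = 514/2059 = 0.2496 → 25.0 map units.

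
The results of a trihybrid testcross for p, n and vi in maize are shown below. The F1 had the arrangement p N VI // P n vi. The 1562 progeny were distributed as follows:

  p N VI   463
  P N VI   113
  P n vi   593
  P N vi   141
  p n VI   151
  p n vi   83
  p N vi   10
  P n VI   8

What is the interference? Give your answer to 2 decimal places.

The two rarest classes, p N vi and P n VI, are the double crossovers. Comparing them with the parentals, only the vi allele has switched, so vi is the middle locus and the order is n – vi – p.
n–vi: (292 + 18)/1562 = 0.1985; vi–p: (196 + 18)/1562 = 0.1370.
Expected DCO frequency = 0.1985 × 0.1370 ≈ 0.02719; observed = 18/1562 ≈ 0.01152.
Coefficient of coincidence = 0.01152/0.02719 ≈ 0.42; interference = 1 − 0.42 = 0.58.

0.58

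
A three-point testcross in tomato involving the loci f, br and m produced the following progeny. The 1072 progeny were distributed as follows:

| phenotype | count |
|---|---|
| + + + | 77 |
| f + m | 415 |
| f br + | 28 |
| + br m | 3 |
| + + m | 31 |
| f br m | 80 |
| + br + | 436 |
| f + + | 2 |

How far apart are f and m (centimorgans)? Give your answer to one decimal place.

The two most frequent reciprocal classes, + br + and f + m, are the parental types, so the F1 was + br + / f + m.
The two rarest classes, + br m and f + +, are the double crossovers. Comparing them with the parentals, only the m allele has switched, so m is the middle locus and the order is br – m – f.
Crossovers in the m–f interval produce the single-crossover classes f br + and + + m (28 + 31 = 59) plus the double crossovers (5).
RF(m–f) = (59 + 5) / 1072 = 64/1072 = 0.0597 → 6.0 centimorgans.

6.0 centimorgans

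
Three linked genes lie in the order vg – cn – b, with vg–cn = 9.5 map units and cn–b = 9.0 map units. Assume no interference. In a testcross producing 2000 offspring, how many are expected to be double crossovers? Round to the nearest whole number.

17

Map distances give recombination frequencies of 0.095 and 0.090 for the two intervals.
With no interference, expected double-crossover frequency = 0.095 × 0.090 = 0.00855.
Expected number = 0.00855 × 2000 = 17.10 ≈ 17.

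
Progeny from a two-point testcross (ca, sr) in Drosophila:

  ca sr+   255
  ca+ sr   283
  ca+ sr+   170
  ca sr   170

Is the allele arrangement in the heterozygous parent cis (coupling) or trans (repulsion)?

trans

The two most frequent classes are ca+ sr (283) and ca sr+ (255); these are the parental (non-recombinant) types.
So the F1 carried ca+ sr on one chromosome and ca sr+ on the other — the recessive alleles are on opposite chromosomes (trans / repulsion).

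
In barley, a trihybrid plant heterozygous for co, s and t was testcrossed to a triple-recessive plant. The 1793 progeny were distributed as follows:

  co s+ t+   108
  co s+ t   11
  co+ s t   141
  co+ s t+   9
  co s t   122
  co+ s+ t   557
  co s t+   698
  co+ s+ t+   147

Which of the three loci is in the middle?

The two most frequent reciprocal classes, co s t+ and co+ s+ t, are the parental types, so the F1 was co s t+ / co+ s+ t.
The two rarest classes, co+ s t+ and co s+ t, are the double crossovers. Comparing them with the parentals, only the co allele has switched, so co is the middle locus and the order is t – co – s.

co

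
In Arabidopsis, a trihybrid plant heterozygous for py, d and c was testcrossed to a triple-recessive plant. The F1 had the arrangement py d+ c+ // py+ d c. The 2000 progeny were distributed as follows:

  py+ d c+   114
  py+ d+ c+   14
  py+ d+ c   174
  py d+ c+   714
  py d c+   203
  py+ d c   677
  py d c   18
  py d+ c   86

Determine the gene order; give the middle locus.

py

The two rarest classes, py+ d+ c+ and py d c, are the double crossovers. Comparing them with the parentals, only the py allele has switched, so py is the middle locus and the order is c – py – d.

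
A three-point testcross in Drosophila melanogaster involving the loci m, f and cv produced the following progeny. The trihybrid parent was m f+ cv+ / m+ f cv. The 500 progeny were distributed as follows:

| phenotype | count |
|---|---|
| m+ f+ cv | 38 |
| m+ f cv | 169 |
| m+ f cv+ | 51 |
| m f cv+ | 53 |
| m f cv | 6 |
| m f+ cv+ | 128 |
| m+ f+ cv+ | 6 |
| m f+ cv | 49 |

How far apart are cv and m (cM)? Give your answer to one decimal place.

22.4 cM

The two rarest classes, m+ f+ cv+ and m f cv, are the double crossovers. Comparing them with the parentals, only the m allele has switched, so m is the middle locus and the order is cv – m – f.
Crossovers in the cv–m interval produce the single-crossover classes m f+ cv and m+ f cv+ (49 + 51 = 100) plus the double crossovers (12).
RF(cv–m) = (100 + 12) / 500 = 112/500 = 0.2240 → 22.4 cM.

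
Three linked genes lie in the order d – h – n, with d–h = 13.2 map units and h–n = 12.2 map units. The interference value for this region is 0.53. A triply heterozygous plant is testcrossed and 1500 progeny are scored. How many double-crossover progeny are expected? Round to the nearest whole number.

Map distances give recombination frequencies of 0.132 and 0.122 for the two intervals.
With interference 0.53 (so coincidence = 0.47), expected double-crossover frequency = 0.132 × 0.122 × 0.47 = 0.00757.
Expected number = 0.00757 × 1500 = 11.35 ≈ 11.

11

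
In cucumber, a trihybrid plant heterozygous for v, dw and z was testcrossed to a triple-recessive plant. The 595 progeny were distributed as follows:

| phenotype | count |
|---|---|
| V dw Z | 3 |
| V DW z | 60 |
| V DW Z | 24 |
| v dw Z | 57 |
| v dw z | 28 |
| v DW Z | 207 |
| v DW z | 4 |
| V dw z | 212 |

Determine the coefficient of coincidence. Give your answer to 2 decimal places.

0.57

The two most frequent reciprocal classes, V dw z and v DW Z, are the parental types, so the F1 was V dw z / v DW Z.
The two rarest classes, V dw Z and v DW z, are the double crossovers. Comparing them with the parentals, only the z allele has switched, so z is the middle locus and the order is v – z – dw.
v–z: (52 + 7)/595 = 0.0992; z–dw: (117 + 7)/595 = 0.2084.
Expected DCO frequency = 0.0992 × 0.2084 ≈ 0.02067; observed = 7/595 ≈ 0.01176.
Coefficient of coincidence = 0.01176/0.02067 ≈ 0.57.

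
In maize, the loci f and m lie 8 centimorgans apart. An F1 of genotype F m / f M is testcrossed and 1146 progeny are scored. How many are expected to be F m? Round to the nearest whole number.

A map distance of 8 centimorgans corresponds to a recombination frequency of 0.080.
The F1 is F m / f M, so F m is a parental gamete class with expected frequency (1 − r)/2 = 0.920/2 = 0.4600.
Expected number = 0.4600 × 1146 = 527.16 ≈ 527.

527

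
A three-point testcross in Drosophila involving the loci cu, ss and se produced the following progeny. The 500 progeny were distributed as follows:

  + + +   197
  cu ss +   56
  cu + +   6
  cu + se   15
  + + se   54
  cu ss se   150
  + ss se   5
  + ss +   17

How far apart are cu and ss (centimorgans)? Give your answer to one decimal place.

The two most frequent reciprocal classes, + + + and cu ss se, are the parental types, so the F1 was + + + / cu ss se.
The two rarest classes, cu + + and + ss se, are the double crossovers. Comparing them with the parentals, only the cu allele has switched, so cu is the middle locus and the order is se – cu – ss.
Crossovers in the cu–ss interval produce the single-crossover classes + ss + and cu + se (17 + 15 = 32) plus the double crossovers (11).
RF(cu–ss) = (32 + 11) / 500 = 43/500 = 0.0860 → 8.6 centimorgans.

8.6 centimorgans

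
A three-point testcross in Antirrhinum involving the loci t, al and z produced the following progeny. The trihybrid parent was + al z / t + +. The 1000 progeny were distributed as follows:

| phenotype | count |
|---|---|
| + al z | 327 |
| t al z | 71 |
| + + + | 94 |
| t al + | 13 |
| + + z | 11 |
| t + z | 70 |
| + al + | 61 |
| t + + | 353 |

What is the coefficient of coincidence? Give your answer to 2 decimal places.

The two rarest classes, + + z and t al +, are the double crossovers. Comparing them with the parentals, only the al allele has switched, so al is the middle locus and the order is t – al – z.
t–al: (165 + 24)/1000 = 0.1890; al–z: (131 + 24)/1000 = 0.1550.
Expected DCO frequency = 0.1890 × 0.1550 ≈ 0.02930; observed = 24/1000 ≈ 0.02400.
Coefficient of coincidence = 0.02400/0.02930 ≈ 0.82.

0.82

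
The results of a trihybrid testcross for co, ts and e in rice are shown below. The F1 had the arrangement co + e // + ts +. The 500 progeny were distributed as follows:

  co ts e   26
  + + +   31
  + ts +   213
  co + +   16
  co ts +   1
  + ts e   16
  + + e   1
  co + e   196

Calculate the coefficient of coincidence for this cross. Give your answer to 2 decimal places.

0.50

The two rarest classes, + + e and co ts +, are the double crossovers. Comparing them with the parentals, only the co allele has switched, so co is the middle locus and the order is e – co – ts.
e–co: (32 + 2)/500 = 0.0680; co–ts: (57 + 2)/500 = 0.1180.
Expected DCO frequency = 0.0680 × 0.1180 ≈ 0.00802; observed = 2/500 ≈ 0.00400.
Coefficient of coincidence = 0.00400/0.00802 ≈ 0.50.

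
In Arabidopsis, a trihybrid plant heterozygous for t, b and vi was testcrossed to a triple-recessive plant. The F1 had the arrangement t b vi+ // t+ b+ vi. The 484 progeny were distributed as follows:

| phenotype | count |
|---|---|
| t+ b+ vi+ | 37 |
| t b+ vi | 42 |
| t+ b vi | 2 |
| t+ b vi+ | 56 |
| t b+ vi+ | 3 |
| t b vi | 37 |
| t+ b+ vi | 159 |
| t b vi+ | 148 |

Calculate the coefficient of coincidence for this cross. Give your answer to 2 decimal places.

0.30

The two rarest classes, t b+ vi+ and t+ b vi, are the double crossovers. Comparing them with the parentals, only the b allele has switched, so b is the middle locus and the order is t – b – vi.
t–b: (98 + 5)/484 = 0.2128; b–vi: (74 + 5)/484 = 0.1632.
Expected DCO frequency = 0.2128 × 0.1632 ≈ 0.03473; observed = 5/484 ≈ 0.01033.
Coefficient of coincidence = 0.01033/0.03473 ≈ 0.30.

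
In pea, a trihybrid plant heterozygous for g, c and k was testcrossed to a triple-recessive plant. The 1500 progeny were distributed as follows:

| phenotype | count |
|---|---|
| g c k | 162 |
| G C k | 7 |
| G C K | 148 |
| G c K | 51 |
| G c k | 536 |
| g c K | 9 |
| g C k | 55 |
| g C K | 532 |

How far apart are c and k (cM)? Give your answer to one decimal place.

8.1 cM

The two most frequent reciprocal classes, G c k and g C K, are the parental types, so the F1 was G c k / g C K.
The two rarest classes, G C k and g c K, are the double crossovers. Comparing them with the parentals, only the c allele has switched, so c is the middle locus and the order is g – c – k.
Crossovers in the c–k interval produce the single-crossover classes G c K and g C k (51 + 55 = 106) plus the double crossovers (16).
RF(c–k) = (106 + 16) / 1500 = 122/1500 = 0.0813 → 8.1 cM.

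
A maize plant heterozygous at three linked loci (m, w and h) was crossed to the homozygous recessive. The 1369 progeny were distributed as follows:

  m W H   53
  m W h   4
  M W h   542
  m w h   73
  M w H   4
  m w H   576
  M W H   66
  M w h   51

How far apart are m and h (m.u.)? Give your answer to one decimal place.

The two most frequent reciprocal classes, M W h and m w H, are the parental types, so the F1 was M W h / m w H.
The two rarest classes, m W h and M w H, are the double crossovers. Comparing them with the parentals, only the m allele has switched, so m is the middle locus and the order is h – m – w.
Crossovers in the h–m interval produce the single-crossover classes M W H and m w h (66 + 73 = 139) plus the double crossovers (8).
RF(h–m) = (139 + 8) / 1369 = 147/1369 = 0.1074 → 10.7 m.u.

10.7 m.u.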